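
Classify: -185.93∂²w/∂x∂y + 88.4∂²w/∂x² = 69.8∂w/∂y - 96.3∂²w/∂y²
Rewriting in standard form: 88.4∂²w/∂x² - 185.93∂²w/∂x∂y + 96.3∂²w/∂y² - 69.8∂w/∂y = 0. Hyperbolic (discriminant = 518.2849).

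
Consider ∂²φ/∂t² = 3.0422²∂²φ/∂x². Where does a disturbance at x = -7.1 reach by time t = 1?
Domain of influence: [-10.1422, -4.0578]. Data at x = -7.1 spreads outward at speed 3.0422.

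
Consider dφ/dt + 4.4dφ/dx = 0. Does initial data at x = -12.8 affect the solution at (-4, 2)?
Yes. The characteristic through (-4, 2) passes through x = -12.8.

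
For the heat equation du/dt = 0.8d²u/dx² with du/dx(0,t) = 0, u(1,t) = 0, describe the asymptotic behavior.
u → 0. Heat escapes through the Dirichlet boundary.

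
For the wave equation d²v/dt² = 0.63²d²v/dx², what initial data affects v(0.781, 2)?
Domain of dependence: [-0.479, 2.041]. Signals travel at speed 0.63, so data within |x - 0.781| ≤ 0.63·2 = 1.26 can reach the point.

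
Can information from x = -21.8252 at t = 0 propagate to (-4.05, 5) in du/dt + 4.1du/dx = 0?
No. Only data at x = -24.55 affects (-4.05, 5). Advection has one-way propagation along characteristics.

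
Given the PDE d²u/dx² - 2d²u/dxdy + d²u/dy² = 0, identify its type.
The second-order coefficients are A = 1, B = -2, C = 1. Since B² - 4AC = 0 = 0, this is a parabolic PDE.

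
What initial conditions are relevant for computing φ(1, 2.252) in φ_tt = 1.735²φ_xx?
Domain of dependence: [-2.90722, 4.90722]. Signals travel at speed 1.735, so data within |x - 1| ≤ 1.735·2.252 = 3.90722 can reach the point.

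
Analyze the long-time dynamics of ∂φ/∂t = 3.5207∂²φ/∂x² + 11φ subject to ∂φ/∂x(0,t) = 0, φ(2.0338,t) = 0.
Long-time behavior: φ grows unboundedly. Reaction dominates diffusion (r=11 > κπ²/(4L²)≈2.1); solution grows exponentially.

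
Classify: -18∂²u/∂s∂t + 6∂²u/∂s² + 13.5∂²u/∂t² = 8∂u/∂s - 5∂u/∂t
Rewriting in standard form: 6∂²u/∂s² - 18∂²u/∂s∂t + 13.5∂²u/∂t² - 8∂u/∂s + 5∂u/∂t = 0. Parabolic (discriminant = 0).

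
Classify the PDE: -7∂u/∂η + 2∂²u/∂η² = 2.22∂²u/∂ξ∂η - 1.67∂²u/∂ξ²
Rewriting in standard form: 1.67∂²u/∂ξ² - 2.22∂²u/∂ξ∂η + 2∂²u/∂η² - 7∂u/∂η = 0. A = 1.67, B = -2.22, C = 2. Discriminant B² - 4AC = -8.4316. Since -8.4316 < 0, elliptic.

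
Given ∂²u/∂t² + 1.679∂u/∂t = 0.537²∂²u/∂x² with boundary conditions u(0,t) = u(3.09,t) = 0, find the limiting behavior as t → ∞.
u → 0. Damping (γ=1.679) dissipates energy; oscillations decay exponentially.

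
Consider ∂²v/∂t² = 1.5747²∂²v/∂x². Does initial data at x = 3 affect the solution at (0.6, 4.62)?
Yes. The domain of dependence is [-6.675114, 7.875114], and 3 ∈ [-6.675114, 7.875114].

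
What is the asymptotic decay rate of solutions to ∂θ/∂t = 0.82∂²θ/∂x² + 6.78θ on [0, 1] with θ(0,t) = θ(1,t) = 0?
Eigenvalues: λₙ = 0.82n²π²/1² - 6.78.
First three modes:
  n=1: λ₁ = 0.82π² - 6.78 ≈ 1.313
  n=2: λ₂ = 3.28π² - 6.78 ≈ 25.592
  n=3: λ₃ = 7.38π² - 6.78 ≈ 66.058
Since 0.82π² ≈ 8.093 > 6.78, all λₙ > 0.
The n=1 mode decays slowest → dominates as t → ∞.
Asymptotic: θ ~ c₁ sin(πx/1) e^{-λ₁t} with decay rate λ₁ ≈ 1.313.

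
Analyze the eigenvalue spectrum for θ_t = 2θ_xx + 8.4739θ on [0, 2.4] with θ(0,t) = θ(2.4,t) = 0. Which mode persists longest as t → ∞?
Eigenvalues: λₙ = 2n²π²/2.4² - 8.4739.
First three modes:
  n=1: λ₁ = 2π²/2.4² - 8.4739 ≈ -5.047
  n=2: λ₂ = 8π²/2.4² - 8.4739 ≈ 5.234
  n=3: λ₃ = 18π²/2.4² - 8.4739 ≈ 22.369
Since 2π²/2.4² ≈ 3.427 < 8.4739, λ₁ < 0.
The n=1 mode grows fastest (−λₙ is largest for n=1) → dominates.
Asymptotic: θ ~ c₁ sin(πx/2.4) e^{5.047t} (exponential growth at rate −λ₁ ≈ 5.047).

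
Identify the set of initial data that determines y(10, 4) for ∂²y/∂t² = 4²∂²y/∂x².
Domain of dependence: [-6, 26]. Signals travel at speed 4, so data within |x - 10| ≤ 4·4 = 16 can reach the point.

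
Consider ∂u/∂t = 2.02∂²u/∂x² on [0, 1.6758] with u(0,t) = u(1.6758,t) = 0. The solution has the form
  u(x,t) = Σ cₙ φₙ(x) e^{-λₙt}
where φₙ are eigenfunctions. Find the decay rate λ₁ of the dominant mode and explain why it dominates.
Eigenvalues: λₙ = 2.02n²π²/1.6758².
First three modes:
  n=1: λ₁ = 2.02π²/1.6758² ≈ 7.099
  n=2: λ₂ = 8.08π²/1.6758² ≈ 28.397 (4× faster decay)
  n=3: λ₃ = 18.18π²/1.6758² ≈ 63.892 (9× faster decay)
As t → ∞, higher modes decay exponentially faster. The n=1 mode dominates: u ~ c₁ sin(πx/1.6758) e^{-λ₁t}.
Decay rate: λ₁ = 2.02π²/1.6758² ≈ 7.099.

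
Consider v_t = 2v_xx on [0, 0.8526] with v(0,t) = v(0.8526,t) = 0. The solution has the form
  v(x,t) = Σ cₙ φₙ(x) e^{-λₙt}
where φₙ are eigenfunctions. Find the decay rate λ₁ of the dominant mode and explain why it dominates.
Eigenvalues: λₙ = 2n²π²/0.8526².
First three modes:
  n=1: λ₁ = 2π²/0.8526² ≈ 27.154
  n=2: λ₂ = 8π²/0.8526² ≈ 108.617 (4× faster decay)
  n=3: λ₃ = 18π²/0.8526² ≈ 244.389 (9× faster decay)
As t → ∞, higher modes decay exponentially faster. The n=1 mode dominates: v ~ c₁ sin(πx/0.8526) e^{-λ₁t}.
Decay rate: λ₁ = 2π²/0.8526² ≈ 27.154.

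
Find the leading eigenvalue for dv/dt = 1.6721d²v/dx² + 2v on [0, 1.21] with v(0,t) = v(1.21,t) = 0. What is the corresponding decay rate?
Eigenvalues: λₙ = 1.6721n²π²/1.21² - 2.
First three modes:
  n=1: λ₁ = 1.6721π²/1.21² - 2 ≈ 9.272
  n=2: λ₂ = 6.6884π²/1.21² - 2 ≈ 43.087
  n=3: λ₃ = 15.0489π²/1.21² - 2 ≈ 99.446
Since 1.6721π²/1.21² ≈ 11.272 > 2, all λₙ > 0.
The n=1 mode decays slowest → dominates as t → ∞.
Asymptotic: v ~ c₁ sin(πx/1.21) e^{-λ₁t} with decay rate λ₁ ≈ 9.272.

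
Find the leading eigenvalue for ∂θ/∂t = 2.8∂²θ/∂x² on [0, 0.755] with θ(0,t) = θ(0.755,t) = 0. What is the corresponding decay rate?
Eigenvalues: λₙ = 2.8n²π²/0.755².
First three modes:
  n=1: λ₁ = 2.8π²/0.755² ≈ 48.48
  n=2: λ₂ = 11.2π²/0.755² ≈ 193.921 (4× faster decay)
  n=3: λ₃ = 25.2π²/0.755² ≈ 436.321 (9× faster decay)
As t → ∞, higher modes decay exponentially faster. The n=1 mode dominates: θ ~ c₁ sin(πx/0.755) e^{-λ₁t}.
Decay rate: λ₁ = 2.8π²/0.755² ≈ 48.48.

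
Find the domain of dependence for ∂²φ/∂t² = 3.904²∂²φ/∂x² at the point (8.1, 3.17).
Domain of dependence: [-4.27568, 20.47568]. Signals travel at speed 3.904, so data within |x - 8.1| ≤ 3.904·3.17 = 12.37568 can reach the point.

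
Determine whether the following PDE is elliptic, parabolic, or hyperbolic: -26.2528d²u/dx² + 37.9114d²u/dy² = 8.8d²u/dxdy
Rewriting in standard form: -26.2528d²u/dx² - 8.8d²u/dxdy + 37.9114d²u/dy² = 0. Coefficients: A = -26.2528, B = -8.8, C = 37.9114. B² - 4AC = 4058.56160768, which is positive, so the equation is hyperbolic.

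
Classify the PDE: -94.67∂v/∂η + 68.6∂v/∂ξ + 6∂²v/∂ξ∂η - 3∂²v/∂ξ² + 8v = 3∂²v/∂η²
Rewriting in standard form: -3∂²v/∂ξ² + 6∂²v/∂ξ∂η - 3∂²v/∂η² + 68.6∂v/∂ξ - 94.67∂v/∂η + 8v = 0. A = -3, B = 6, C = -3. Discriminant B² - 4AC = 0. Since 0 = 0, parabolic.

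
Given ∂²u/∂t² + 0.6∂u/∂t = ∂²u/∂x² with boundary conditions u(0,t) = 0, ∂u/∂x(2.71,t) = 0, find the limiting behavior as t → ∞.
u → 0. Damping (γ=0.6) dissipates energy; oscillations decay exponentially.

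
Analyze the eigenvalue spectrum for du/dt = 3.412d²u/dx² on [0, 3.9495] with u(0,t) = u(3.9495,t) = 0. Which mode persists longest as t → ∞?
Eigenvalues: λₙ = 3.412n²π²/3.9495².
First three modes:
  n=1: λ₁ = 3.412π²/3.9495² ≈ 2.159
  n=2: λ₂ = 13.648π²/3.9495² ≈ 8.635 (4× faster decay)
  n=3: λ₃ = 30.708π²/3.9495² ≈ 19.43 (9× faster decay)
As t → ∞, higher modes decay exponentially faster. The n=1 mode dominates: u ~ c₁ sin(πx/3.9495) e^{-λ₁t}.
Decay rate: λ₁ = 3.412π²/3.9495² ≈ 2.159.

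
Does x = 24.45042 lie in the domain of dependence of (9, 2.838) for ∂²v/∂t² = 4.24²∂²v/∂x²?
No. The domain of dependence is [-3.03312, 21.03312], and 24.45042 is outside this interval.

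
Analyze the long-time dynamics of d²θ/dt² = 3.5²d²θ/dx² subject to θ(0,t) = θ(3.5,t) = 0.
Long-time behavior: θ oscillates (no decay). Energy is conserved; the solution oscillates indefinitely as standing waves.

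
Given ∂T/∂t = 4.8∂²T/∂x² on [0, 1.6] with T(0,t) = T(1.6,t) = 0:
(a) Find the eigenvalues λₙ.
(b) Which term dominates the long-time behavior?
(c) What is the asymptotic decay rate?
Eigenvalues: λₙ = 4.8n²π²/1.6².
First three modes:
  n=1: λ₁ = 4.8π²/1.6² ≈ 18.506
  n=2: λ₂ = 19.2π²/1.6² ≈ 74.022 (4× faster decay)
  n=3: λ₃ = 43.2π²/1.6² ≈ 166.55 (9× faster decay)
As t → ∞, higher modes decay exponentially faster. The n=1 mode dominates: T ~ c₁ sin(πx/1.6) e^{-λ₁t}.
Decay rate: λ₁ = 4.8π²/1.6² ≈ 18.506.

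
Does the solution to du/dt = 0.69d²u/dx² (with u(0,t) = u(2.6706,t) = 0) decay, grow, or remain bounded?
u → 0. Heat diffuses out through both boundaries.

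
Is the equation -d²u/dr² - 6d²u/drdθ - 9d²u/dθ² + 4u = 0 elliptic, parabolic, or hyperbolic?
Computing B² - 4AC with A = -1, B = -6, C = -9: discriminant = 0 (zero). Answer: parabolic.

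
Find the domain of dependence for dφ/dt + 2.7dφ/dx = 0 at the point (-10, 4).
A single point: x = -20.8. The characteristic through (-10, 4) is x - 2.7t = const, so x = -10 - 2.7·4 = -20.8.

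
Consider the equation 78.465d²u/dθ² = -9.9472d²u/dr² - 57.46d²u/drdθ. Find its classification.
Rewriting in standard form: 9.9472d²u/dr² + 57.46d²u/drdθ + 78.465d²u/dθ² = 0. Hyperbolic. (A = 9.9472, B = 57.46, C = 78.465 gives B² - 4AC = 179.623408.)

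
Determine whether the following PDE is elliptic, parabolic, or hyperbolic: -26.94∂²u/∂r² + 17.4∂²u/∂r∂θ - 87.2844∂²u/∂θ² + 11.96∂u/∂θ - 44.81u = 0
Coefficients: A = -26.94, B = 17.4, C = -87.2844. B² - 4AC = -9103.006944, which is negative, so the equation is elliptic.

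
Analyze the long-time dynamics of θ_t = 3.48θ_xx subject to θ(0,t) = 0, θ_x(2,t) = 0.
Long-time behavior: θ → 0. Heat escapes through the Dirichlet boundary.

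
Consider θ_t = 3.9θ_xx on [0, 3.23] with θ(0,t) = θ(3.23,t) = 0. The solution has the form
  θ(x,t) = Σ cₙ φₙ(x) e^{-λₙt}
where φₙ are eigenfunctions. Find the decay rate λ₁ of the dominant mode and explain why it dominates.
Eigenvalues: λₙ = 3.9n²π²/3.23².
First three modes:
  n=1: λ₁ = 3.9π²/3.23² ≈ 3.689
  n=2: λ₂ = 15.6π²/3.23² ≈ 14.758 (4× faster decay)
  n=3: λ₃ = 35.1π²/3.23² ≈ 33.205 (9× faster decay)
As t → ∞, higher modes decay exponentially faster. The n=1 mode dominates: θ ~ c₁ sin(πx/3.23) e^{-λ₁t}.
Decay rate: λ₁ = 3.9π²/3.23² ≈ 3.689.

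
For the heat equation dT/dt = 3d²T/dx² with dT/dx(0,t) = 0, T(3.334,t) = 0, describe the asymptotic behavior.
T → 0. Heat escapes through the Dirichlet boundary.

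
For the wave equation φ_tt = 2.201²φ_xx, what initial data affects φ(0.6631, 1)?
Domain of dependence: [-1.5379, 2.8641]. Signals travel at speed 2.201, so data within |x - 0.6631| ≤ 2.201·1 = 2.201 can reach the point.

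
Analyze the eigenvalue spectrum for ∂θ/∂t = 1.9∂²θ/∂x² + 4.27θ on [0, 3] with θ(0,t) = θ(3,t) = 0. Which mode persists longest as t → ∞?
Eigenvalues: λₙ = 1.9n²π²/3² - 4.27.
First three modes:
  n=1: λ₁ = 1.9π²/3² - 4.27 ≈ -2.186
  n=2: λ₂ = 7.6π²/3² - 4.27 ≈ 4.064
  n=3: λ₃ = 17.1π²/3² - 4.27 ≈ 14.482
Since 1.9π²/3² ≈ 2.084 < 4.27, λ₁ < 0.
The n=1 mode grows fastest (−λₙ is largest for n=1) → dominates.
Asymptotic: θ ~ c₁ sin(πx/3) e^{2.186t} (exponential growth at rate −λ₁ ≈ 2.186).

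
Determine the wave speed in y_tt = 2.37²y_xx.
Speed = 2.37. Information travels along characteristics x = x₀ ± 2.37t.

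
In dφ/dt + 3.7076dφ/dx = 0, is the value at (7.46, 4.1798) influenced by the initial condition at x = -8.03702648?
Yes. The characteristic through (7.46, 4.1798) passes through x = -8.03702648.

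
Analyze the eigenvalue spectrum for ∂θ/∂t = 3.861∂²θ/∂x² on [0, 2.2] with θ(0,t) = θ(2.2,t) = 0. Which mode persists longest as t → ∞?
Eigenvalues: λₙ = 3.861n²π²/2.2².
First three modes:
  n=1: λ₁ = 3.861π²/2.2² ≈ 7.873
  n=2: λ₂ = 15.444π²/2.2² ≈ 31.493 (4× faster decay)
  n=3: λ₃ = 34.749π²/2.2² ≈ 70.859 (9× faster decay)
As t → ∞, higher modes decay exponentially faster. The n=1 mode dominates: θ ~ c₁ sin(πx/2.2) e^{-λ₁t}.
Decay rate: λ₁ = 3.861π²/2.2² ≈ 7.873.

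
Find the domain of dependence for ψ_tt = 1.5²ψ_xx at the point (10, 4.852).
Domain of dependence: [2.722, 17.278]. Signals travel at speed 1.5, so data within |x - 10| ≤ 1.5·4.852 = 7.278 can reach the point.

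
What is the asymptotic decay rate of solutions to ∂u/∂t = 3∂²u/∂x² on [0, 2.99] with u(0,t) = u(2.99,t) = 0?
Eigenvalues: λₙ = 3n²π²/2.99².
First three modes:
  n=1: λ₁ = 3π²/2.99² ≈ 3.312
  n=2: λ₂ = 12π²/2.99² ≈ 13.248 (4× faster decay)
  n=3: λ₃ = 27π²/2.99² ≈ 29.807 (9× faster decay)
As t → ∞, higher modes decay exponentially faster. The n=1 mode dominates: u ~ c₁ sin(πx/2.99) e^{-λ₁t}.
Decay rate: λ₁ = 3π²/2.99² ≈ 3.312.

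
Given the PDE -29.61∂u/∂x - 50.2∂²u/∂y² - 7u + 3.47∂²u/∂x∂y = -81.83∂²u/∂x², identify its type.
Rewriting in standard form: 81.83∂²u/∂x² + 3.47∂²u/∂x∂y - 50.2∂²u/∂y² - 29.61∂u/∂x - 7u = 0. The second-order coefficients are A = 81.83, B = 3.47, C = -50.2. Since B² - 4AC = 16443.5049 > 0, this is a hyperbolic PDE.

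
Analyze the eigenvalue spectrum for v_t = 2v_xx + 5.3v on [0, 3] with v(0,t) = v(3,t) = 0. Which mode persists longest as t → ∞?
Eigenvalues: λₙ = 2n²π²/3² - 5.3.
First three modes:
  n=1: λ₁ = 2π²/3² - 5.3 ≈ -3.107
  n=2: λ₂ = 8π²/3² - 5.3 ≈ 3.473
  n=3: λ₃ = 18π²/3² - 5.3 ≈ 14.439
Since 2π²/3² ≈ 2.193 < 5.3, λ₁ < 0.
The n=1 mode grows fastest (−λₙ is largest for n=1) → dominates.
Asymptotic: v ~ c₁ sin(πx/3) e^{3.107t} (exponential growth at rate −λ₁ ≈ 3.107).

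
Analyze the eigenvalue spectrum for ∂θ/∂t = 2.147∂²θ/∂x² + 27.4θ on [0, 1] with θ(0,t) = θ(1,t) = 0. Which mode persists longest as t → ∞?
Eigenvalues: λₙ = 2.147n²π²/1² - 27.4.
First three modes:
  n=1: λ₁ = 2.147π² - 27.4 ≈ -6.21
  n=2: λ₂ = 8.588π² - 27.4 ≈ 57.36
  n=3: λ₃ = 19.323π² - 27.4 ≈ 163.31
Since 2.147π² ≈ 21.19 < 27.4, λ₁ < 0.
The n=1 mode grows fastest (−λₙ is largest for n=1) → dominates.
Asymptotic: θ ~ c₁ sin(πx/1) e^{6.21t} (exponential growth at rate −λ₁ ≈ 6.21).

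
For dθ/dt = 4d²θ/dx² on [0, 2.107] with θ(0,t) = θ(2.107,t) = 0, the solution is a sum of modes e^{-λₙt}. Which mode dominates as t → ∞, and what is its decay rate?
Eigenvalues: λₙ = 4n²π²/2.107².
First three modes:
  n=1: λ₁ = 4π²/2.107² ≈ 8.893
  n=2: λ₂ = 16π²/2.107² ≈ 35.571 (4× faster decay)
  n=3: λ₃ = 36π²/2.107² ≈ 80.034 (9× faster decay)
As t → ∞, higher modes decay exponentially faster. The n=1 mode dominates: θ ~ c₁ sin(πx/2.107) e^{-λ₁t}.
Decay rate: λ₁ = 4π²/2.107² ≈ 8.893.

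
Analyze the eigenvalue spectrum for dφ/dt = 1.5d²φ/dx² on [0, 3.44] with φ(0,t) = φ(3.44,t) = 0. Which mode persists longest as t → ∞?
Eigenvalues: λₙ = 1.5n²π²/3.44².
First three modes:
  n=1: λ₁ = 1.5π²/3.44² ≈ 1.251
  n=2: λ₂ = 6π²/3.44² ≈ 5.004 (4× faster decay)
  n=3: λ₃ = 13.5π²/3.44² ≈ 11.259 (9× faster decay)
As t → ∞, higher modes decay exponentially faster. The n=1 mode dominates: φ ~ c₁ sin(πx/3.44) e^{-λ₁t}.
Decay rate: λ₁ = 1.5π²/3.44² ≈ 1.251.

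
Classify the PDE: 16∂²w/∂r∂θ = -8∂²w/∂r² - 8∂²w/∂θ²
Rewriting in standard form: 8∂²w/∂r² + 16∂²w/∂r∂θ + 8∂²w/∂θ² = 0. A = 8, B = 16, C = 8. Discriminant B² - 4AC = 0. Since 0 = 0, parabolic.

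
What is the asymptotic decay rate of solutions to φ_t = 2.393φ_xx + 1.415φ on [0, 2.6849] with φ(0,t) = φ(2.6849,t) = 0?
Eigenvalues: λₙ = 2.393n²π²/2.6849² - 1.415.
First three modes:
  n=1: λ₁ = 2.393π²/2.6849² - 1.415 ≈ 1.861
  n=2: λ₂ = 9.572π²/2.6849² - 1.415 ≈ 11.69
  n=3: λ₃ = 21.537π²/2.6849² - 1.415 ≈ 28.072
Since 2.393π²/2.6849² ≈ 3.276 > 1.415, all λₙ > 0.
The n=1 mode decays slowest → dominates as t → ∞.
Asymptotic: φ ~ c₁ sin(πx/2.6849) e^{-λ₁t} with decay rate λ₁ ≈ 1.861.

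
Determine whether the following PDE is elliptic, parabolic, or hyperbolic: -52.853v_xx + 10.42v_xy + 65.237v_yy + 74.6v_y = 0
Coefficients: A = -52.853, B = 10.42, C = 65.237. B² - 4AC = 13900.461044, which is positive, so the equation is hyperbolic.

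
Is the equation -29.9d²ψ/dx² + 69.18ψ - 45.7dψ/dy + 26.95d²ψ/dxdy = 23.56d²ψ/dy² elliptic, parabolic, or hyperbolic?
Rewriting in standard form: -29.9d²ψ/dx² + 26.95d²ψ/dxdy - 23.56d²ψ/dy² - 45.7dψ/dy + 69.18ψ = 0. Computing B² - 4AC with A = -29.9, B = 26.95, C = -23.56: discriminant = -2091.4735 (negative). Answer: elliptic.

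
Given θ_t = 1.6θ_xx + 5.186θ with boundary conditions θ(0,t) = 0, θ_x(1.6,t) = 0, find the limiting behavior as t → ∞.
θ grows unboundedly. Reaction dominates diffusion (r=5.186 > κπ²/(4L²)≈1.54); solution grows exponentially.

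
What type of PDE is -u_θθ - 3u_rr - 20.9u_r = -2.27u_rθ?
Rewriting in standard form: -3u_rr + 2.27u_rθ - u_θθ - 20.9u_r = 0. With A = -3, B = 2.27, C = -1, the discriminant is -6.8471. This is an elliptic PDE.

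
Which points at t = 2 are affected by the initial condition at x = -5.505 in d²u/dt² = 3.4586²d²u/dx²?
Domain of influence: [-12.4222, 1.4122]. Data at x = -5.505 spreads outward at speed 3.4586.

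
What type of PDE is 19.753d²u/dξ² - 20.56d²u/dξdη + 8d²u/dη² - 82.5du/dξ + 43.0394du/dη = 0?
With A = 19.753, B = -20.56, C = 8, the discriminant is -209.3824. This is an elliptic PDE.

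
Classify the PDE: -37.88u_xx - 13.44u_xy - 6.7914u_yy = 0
A = -37.88, B = -13.44, C = -6.7914. Discriminant B² - 4AC = -848.399328. Since -848.399328 < 0, elliptic.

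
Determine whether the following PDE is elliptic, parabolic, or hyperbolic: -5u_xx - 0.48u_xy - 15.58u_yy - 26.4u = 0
Coefficients: A = -5, B = -0.48, C = -15.58. B² - 4AC = -311.3696, which is negative, so the equation is elliptic.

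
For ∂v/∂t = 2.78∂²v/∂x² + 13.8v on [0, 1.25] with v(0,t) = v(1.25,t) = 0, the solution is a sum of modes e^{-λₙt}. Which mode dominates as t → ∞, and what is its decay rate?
Eigenvalues: λₙ = 2.78n²π²/1.25² - 13.8.
First three modes:
  n=1: λ₁ = 2.78π²/1.25² - 13.8 ≈ 3.76
  n=2: λ₂ = 11.12π²/1.25² - 13.8 ≈ 56.44
  n=3: λ₃ = 25.02π²/1.25² - 13.8 ≈ 144.24
Since 2.78π²/1.25² ≈ 17.56 > 13.8, all λₙ > 0.
The n=1 mode decays slowest → dominates as t → ∞.
Asymptotic: v ~ c₁ sin(πx/1.25) e^{-λ₁t} with decay rate λ₁ ≈ 3.76.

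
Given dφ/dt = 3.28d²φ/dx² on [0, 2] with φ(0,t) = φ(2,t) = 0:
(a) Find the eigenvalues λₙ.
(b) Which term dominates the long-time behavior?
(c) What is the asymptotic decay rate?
Eigenvalues: λₙ = 3.28n²π²/2².
First three modes:
  n=1: λ₁ = 3.28π²/2² ≈ 8.093
  n=2: λ₂ = 13.12π²/2² ≈ 32.372 (4× faster decay)
  n=3: λ₃ = 29.52π²/2² ≈ 72.838 (9× faster decay)
As t → ∞, higher modes decay exponentially faster. The n=1 mode dominates: φ ~ c₁ sin(πx/2) e^{-λ₁t}.
Decay rate: λ₁ = 3.28π²/2² ≈ 8.093.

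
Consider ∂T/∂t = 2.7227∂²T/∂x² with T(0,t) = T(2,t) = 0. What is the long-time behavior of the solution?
As t → ∞, T → 0. Heat diffuses out through both boundaries.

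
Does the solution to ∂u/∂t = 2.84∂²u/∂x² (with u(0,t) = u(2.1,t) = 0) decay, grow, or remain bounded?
u → 0. Heat diffuses out through both boundaries.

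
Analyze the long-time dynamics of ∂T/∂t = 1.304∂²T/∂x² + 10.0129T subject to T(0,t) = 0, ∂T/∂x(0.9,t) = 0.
Long-time behavior: T grows unboundedly. Reaction dominates diffusion (r=10.0129 > κπ²/(4L²)≈3.97); solution grows exponentially.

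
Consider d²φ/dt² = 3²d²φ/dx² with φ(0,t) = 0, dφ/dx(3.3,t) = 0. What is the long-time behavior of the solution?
As t → ∞, φ oscillates (no decay). Energy is conserved; the solution oscillates indefinitely as standing waves.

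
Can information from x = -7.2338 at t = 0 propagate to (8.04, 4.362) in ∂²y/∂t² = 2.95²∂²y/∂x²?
No. The domain of dependence is [-4.8279, 20.9079], and -7.2338 is outside this interval.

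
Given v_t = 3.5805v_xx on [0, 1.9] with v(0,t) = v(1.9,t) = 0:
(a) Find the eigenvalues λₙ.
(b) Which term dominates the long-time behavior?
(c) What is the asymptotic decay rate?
Eigenvalues: λₙ = 3.5805n²π²/1.9².
First three modes:
  n=1: λ₁ = 3.5805π²/1.9² ≈ 9.789
  n=2: λ₂ = 14.322π²/1.9² ≈ 39.156 (4× faster decay)
  n=3: λ₃ = 32.2245π²/1.9² ≈ 88.101 (9× faster decay)
As t → ∞, higher modes decay exponentially faster. The n=1 mode dominates: v ~ c₁ sin(πx/1.9) e^{-λ₁t}.
Decay rate: λ₁ = 3.5805π²/1.9² ≈ 9.789.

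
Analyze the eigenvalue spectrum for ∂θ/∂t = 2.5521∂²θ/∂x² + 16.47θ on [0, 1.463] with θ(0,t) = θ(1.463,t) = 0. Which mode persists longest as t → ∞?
Eigenvalues: λₙ = 2.5521n²π²/1.463² - 16.47.
First three modes:
  n=1: λ₁ = 2.5521π²/1.463² - 16.47 ≈ -4.702
  n=2: λ₂ = 10.2084π²/1.463² - 16.47 ≈ 30.603
  n=3: λ₃ = 22.9689π²/1.463² - 16.47 ≈ 89.443
Since 2.5521π²/1.463² ≈ 11.768 < 16.47, λ₁ < 0.
The n=1 mode grows fastest (−λₙ is largest for n=1) → dominates.
Asymptotic: θ ~ c₁ sin(πx/1.463) e^{4.702t} (exponential growth at rate −λ₁ ≈ 4.702).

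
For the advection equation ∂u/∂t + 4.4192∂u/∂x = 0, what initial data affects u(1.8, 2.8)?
A single point: x = -10.57376. The characteristic through (1.8, 2.8) is x - 4.4192t = const, so x = 1.8 - 4.4192·2.8 = -10.57376.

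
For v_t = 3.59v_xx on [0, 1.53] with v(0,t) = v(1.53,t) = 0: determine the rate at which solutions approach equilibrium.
Eigenvalues: λₙ = 3.59n²π²/1.53².
First three modes:
  n=1: λ₁ = 3.59π²/1.53² ≈ 15.136
  n=2: λ₂ = 14.36π²/1.53² ≈ 60.544 (4× faster decay)
  n=3: λ₃ = 32.31π²/1.53² ≈ 136.224 (9× faster decay)
As t → ∞, higher modes decay exponentially faster. The n=1 mode dominates: v ~ c₁ sin(πx/1.53) e^{-λ₁t}.
Decay rate: λ₁ = 3.59π²/1.53² ≈ 15.136.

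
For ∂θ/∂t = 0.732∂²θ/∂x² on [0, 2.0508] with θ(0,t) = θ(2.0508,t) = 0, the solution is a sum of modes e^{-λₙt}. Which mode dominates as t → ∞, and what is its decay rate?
Eigenvalues: λₙ = 0.732n²π²/2.0508².
First three modes:
  n=1: λ₁ = 0.732π²/2.0508² ≈ 1.718
  n=2: λ₂ = 2.928π²/2.0508² ≈ 6.871 (4× faster decay)
  n=3: λ₃ = 6.588π²/2.0508² ≈ 15.46 (9× faster decay)
As t → ∞, higher modes decay exponentially faster. The n=1 mode dominates: θ ~ c₁ sin(πx/2.0508) e^{-λ₁t}.
Decay rate: λ₁ = 0.732π²/2.0508² ≈ 1.718.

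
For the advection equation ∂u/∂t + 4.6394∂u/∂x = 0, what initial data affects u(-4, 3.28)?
A single point: x = -19.217232. The characteristic through (-4, 3.28) is x - 4.6394t = const, so x = -4 - 4.6394·3.28 = -19.217232.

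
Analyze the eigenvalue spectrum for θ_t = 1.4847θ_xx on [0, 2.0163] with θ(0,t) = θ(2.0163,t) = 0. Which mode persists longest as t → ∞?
Eigenvalues: λₙ = 1.4847n²π²/2.0163².
First three modes:
  n=1: λ₁ = 1.4847π²/2.0163² ≈ 3.604
  n=2: λ₂ = 5.9388π²/2.0163² ≈ 14.417 (4× faster decay)
  n=3: λ₃ = 13.3623π²/2.0163² ≈ 32.439 (9× faster decay)
As t → ∞, higher modes decay exponentially faster. The n=1 mode dominates: θ ~ c₁ sin(πx/2.0163) e^{-λ₁t}.
Decay rate: λ₁ = 1.4847π²/2.0163² ≈ 3.604.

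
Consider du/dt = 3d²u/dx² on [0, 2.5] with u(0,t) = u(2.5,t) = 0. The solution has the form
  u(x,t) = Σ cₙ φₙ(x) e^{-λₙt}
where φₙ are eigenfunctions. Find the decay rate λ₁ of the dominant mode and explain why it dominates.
Eigenvalues: λₙ = 3n²π²/2.5².
First three modes:
  n=1: λ₁ = 3π²/2.5² ≈ 4.737
  n=2: λ₂ = 12π²/2.5² ≈ 18.95 (4× faster decay)
  n=3: λ₃ = 27π²/2.5² ≈ 42.637 (9× faster decay)
As t → ∞, higher modes decay exponentially faster. The n=1 mode dominates: u ~ c₁ sin(πx/2.5) e^{-λ₁t}.
Decay rate: λ₁ = 3π²/2.5² ≈ 4.737.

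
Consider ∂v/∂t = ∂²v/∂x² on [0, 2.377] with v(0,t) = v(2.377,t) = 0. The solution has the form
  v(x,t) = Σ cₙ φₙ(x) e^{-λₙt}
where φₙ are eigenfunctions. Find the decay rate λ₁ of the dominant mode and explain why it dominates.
Eigenvalues: λₙ = n²π²/2.377².
First three modes:
  n=1: λ₁ = π²/2.377² ≈ 1.747
  n=2: λ₂ = 4π²/2.377² ≈ 6.987 (4× faster decay)
  n=3: λ₃ = 9π²/2.377² ≈ 15.721 (9× faster decay)
As t → ∞, higher modes decay exponentially faster. The n=1 mode dominates: v ~ c₁ sin(πx/2.377) e^{-λ₁t}.
Decay rate: λ₁ = π²/2.377² ≈ 1.747.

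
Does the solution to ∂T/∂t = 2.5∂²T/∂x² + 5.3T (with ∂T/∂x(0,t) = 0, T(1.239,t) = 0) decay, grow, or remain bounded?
T grows unboundedly. Reaction dominates diffusion (r=5.3 > κπ²/(4L²)≈4.02); solution grows exponentially.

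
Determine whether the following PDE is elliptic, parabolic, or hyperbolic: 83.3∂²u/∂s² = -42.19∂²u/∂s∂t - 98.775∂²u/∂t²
Rewriting in standard form: 83.3∂²u/∂s² + 42.19∂²u/∂s∂t + 98.775∂²u/∂t² = 0. Coefficients: A = 83.3, B = 42.19, C = 98.775. B² - 4AC = -31131.8339, which is negative, so the equation is elliptic.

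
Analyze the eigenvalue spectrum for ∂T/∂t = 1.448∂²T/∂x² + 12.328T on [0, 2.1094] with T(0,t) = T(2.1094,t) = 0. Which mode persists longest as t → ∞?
Eigenvalues: λₙ = 1.448n²π²/2.1094² - 12.328.
First three modes:
  n=1: λ₁ = 1.448π²/2.1094² - 12.328 ≈ -9.116
  n=2: λ₂ = 5.792π²/2.1094² - 12.328 ≈ 0.519
  n=3: λ₃ = 13.032π²/2.1094² - 12.328 ≈ 16.578
Since 1.448π²/2.1094² ≈ 3.212 < 12.328, λ₁ < 0.
The n=1 mode grows fastest (−λₙ is largest for n=1) → dominates.
Asymptotic: T ~ c₁ sin(πx/2.1094) e^{9.116t} (exponential growth at rate −λ₁ ≈ 9.116).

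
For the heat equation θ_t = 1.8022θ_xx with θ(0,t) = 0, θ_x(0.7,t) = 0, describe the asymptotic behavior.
θ → 0. Heat escapes through the Dirichlet boundary.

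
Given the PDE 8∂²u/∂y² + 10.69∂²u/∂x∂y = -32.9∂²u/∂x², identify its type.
Rewriting in standard form: 32.9∂²u/∂x² + 10.69∂²u/∂x∂y + 8∂²u/∂y² = 0. The second-order coefficients are A = 32.9, B = 10.69, C = 8. Since B² - 4AC = -938.5239 < 0, this is an elliptic PDE.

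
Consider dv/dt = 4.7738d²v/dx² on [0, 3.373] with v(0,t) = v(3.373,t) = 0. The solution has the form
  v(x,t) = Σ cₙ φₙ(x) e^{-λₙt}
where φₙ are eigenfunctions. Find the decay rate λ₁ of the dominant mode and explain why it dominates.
Eigenvalues: λₙ = 4.7738n²π²/3.373².
First three modes:
  n=1: λ₁ = 4.7738π²/3.373² ≈ 4.141
  n=2: λ₂ = 19.0952π²/3.373² ≈ 16.565 (4× faster decay)
  n=3: λ₃ = 42.9642π²/3.373² ≈ 37.271 (9× faster decay)
As t → ∞, higher modes decay exponentially faster. The n=1 mode dominates: v ~ c₁ sin(πx/3.373) e^{-λ₁t}.
Decay rate: λ₁ = 4.7738π²/3.373² ≈ 4.141.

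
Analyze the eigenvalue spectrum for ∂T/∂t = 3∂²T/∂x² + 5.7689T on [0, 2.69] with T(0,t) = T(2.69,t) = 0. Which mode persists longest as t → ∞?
Eigenvalues: λₙ = 3n²π²/2.69² - 5.7689.
First three modes:
  n=1: λ₁ = 3π²/2.69² - 5.7689 ≈ -1.677
  n=2: λ₂ = 12π²/2.69² - 5.7689 ≈ 10.598
  n=3: λ₃ = 27π²/2.69² - 5.7689 ≈ 31.057
Since 3π²/2.69² ≈ 4.092 < 5.7689, λ₁ < 0.
The n=1 mode grows fastest (−λₙ is largest for n=1) → dominates.
Asymptotic: T ~ c₁ sin(πx/2.69) e^{1.677t} (exponential growth at rate −λ₁ ≈ 1.677).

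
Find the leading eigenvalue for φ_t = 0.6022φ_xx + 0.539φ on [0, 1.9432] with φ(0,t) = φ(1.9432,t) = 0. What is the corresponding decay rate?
Eigenvalues: λₙ = 0.6022n²π²/1.9432² - 0.539.
First three modes:
  n=1: λ₁ = 0.6022π²/1.9432² - 0.539 ≈ 1.035
  n=2: λ₂ = 2.4088π²/1.9432² - 0.539 ≈ 5.757
  n=3: λ₃ = 5.4198π²/1.9432² - 0.539 ≈ 13.627
Since 0.6022π²/1.9432² ≈ 1.574 > 0.539, all λₙ > 0.
The n=1 mode decays slowest → dominates as t → ∞.
Asymptotic: φ ~ c₁ sin(πx/1.9432) e^{-λ₁t} with decay rate λ₁ ≈ 1.035.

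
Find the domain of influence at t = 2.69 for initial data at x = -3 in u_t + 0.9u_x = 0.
At x = -0.579. The characteristic carries data from (-3, 0) to (-0.579, 2.69).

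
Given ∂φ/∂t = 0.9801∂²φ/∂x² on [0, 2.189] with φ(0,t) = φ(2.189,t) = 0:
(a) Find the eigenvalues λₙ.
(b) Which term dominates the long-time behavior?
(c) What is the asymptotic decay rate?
Eigenvalues: λₙ = 0.9801n²π²/2.189².
First three modes:
  n=1: λ₁ = 0.9801π²/2.189² ≈ 2.019
  n=2: λ₂ = 3.9204π²/2.189² ≈ 8.075 (4× faster decay)
  n=3: λ₃ = 8.8209π²/2.189² ≈ 18.169 (9× faster decay)
As t → ∞, higher modes decay exponentially faster. The n=1 mode dominates: φ ~ c₁ sin(πx/2.189) e^{-λ₁t}.
Decay rate: λ₁ = 0.9801π²/2.189² ≈ 2.019.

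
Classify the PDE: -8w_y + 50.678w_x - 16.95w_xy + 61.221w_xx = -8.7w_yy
Rewriting in standard form: 61.221w_xx - 16.95w_xy + 8.7w_yy + 50.678w_x - 8w_y = 0. A = 61.221, B = -16.95, C = 8.7. Discriminant B² - 4AC = -1843.1883. Since -1843.1883 < 0, elliptic.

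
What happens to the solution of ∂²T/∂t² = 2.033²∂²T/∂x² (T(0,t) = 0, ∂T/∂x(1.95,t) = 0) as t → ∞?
T oscillates (no decay). Energy is conserved; the solution oscillates indefinitely as standing waves.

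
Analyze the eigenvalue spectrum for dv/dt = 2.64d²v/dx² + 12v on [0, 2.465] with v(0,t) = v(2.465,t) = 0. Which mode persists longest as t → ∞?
Eigenvalues: λₙ = 2.64n²π²/2.465² - 12.
First three modes:
  n=1: λ₁ = 2.64π²/2.465² - 12 ≈ -7.712
  n=2: λ₂ = 10.56π²/2.465² - 12 ≈ 5.153
  n=3: λ₃ = 23.76π²/2.465² - 12 ≈ 26.593
Since 2.64π²/2.465² ≈ 4.288 < 12, λ₁ < 0.
The n=1 mode grows fastest (−λₙ is largest for n=1) → dominates.
Asymptotic: v ~ c₁ sin(πx/2.465) e^{7.712t} (exponential growth at rate −λ₁ ≈ 7.712).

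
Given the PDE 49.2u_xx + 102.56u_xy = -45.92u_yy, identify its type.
Rewriting in standard form: 49.2u_xx + 102.56u_xy + 45.92u_yy = 0. The second-order coefficients are A = 49.2, B = 102.56, C = 45.92. Since B² - 4AC = 1481.4976 > 0, this is a hyperbolic PDE.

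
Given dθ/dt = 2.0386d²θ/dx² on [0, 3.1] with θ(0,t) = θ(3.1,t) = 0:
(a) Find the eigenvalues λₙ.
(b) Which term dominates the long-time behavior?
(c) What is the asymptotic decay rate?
Eigenvalues: λₙ = 2.0386n²π²/3.1².
First three modes:
  n=1: λ₁ = 2.0386π²/3.1² ≈ 2.094
  n=2: λ₂ = 8.1544π²/3.1² ≈ 8.375 (4× faster decay)
  n=3: λ₃ = 18.3474π²/3.1² ≈ 18.843 (9× faster decay)
As t → ∞, higher modes decay exponentially faster. The n=1 mode dominates: θ ~ c₁ sin(πx/3.1) e^{-λ₁t}.
Decay rate: λ₁ = 2.0386π²/3.1² ≈ 2.094.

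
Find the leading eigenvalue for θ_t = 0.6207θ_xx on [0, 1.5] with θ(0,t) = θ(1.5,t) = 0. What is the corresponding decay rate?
Eigenvalues: λₙ = 0.6207n²π²/1.5².
First three modes:
  n=1: λ₁ = 0.6207π²/1.5² ≈ 2.723
  n=2: λ₂ = 2.4828π²/1.5² ≈ 10.891 (4× faster decay)
  n=3: λ₃ = 5.5863π²/1.5² ≈ 24.504 (9× faster decay)
As t → ∞, higher modes decay exponentially faster. The n=1 mode dominates: θ ~ c₁ sin(πx/1.5) e^{-λ₁t}.
Decay rate: λ₁ = 0.6207π²/1.5² ≈ 2.723.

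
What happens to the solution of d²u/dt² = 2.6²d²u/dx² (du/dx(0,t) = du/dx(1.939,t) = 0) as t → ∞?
u oscillates about a mean that drifts linearly in t (generically unbounded; no decay). There is no damping, so the nonconstant modes persist as standing waves (energy conserved, no decay). But with Neumann conditions at both ends the constant mode has eigenvalue 0: the spatial mean M(t) of u satisfies M'' = 0, so M(t) = M(0) + M'(0)·t. Unless the initial velocity has zero mean (∫u_t(x,0)dx = 0), the solution grows linearly in t (unbounded, though not exponentially); if it does have zero mean, the solution stays bounded and simply oscillates.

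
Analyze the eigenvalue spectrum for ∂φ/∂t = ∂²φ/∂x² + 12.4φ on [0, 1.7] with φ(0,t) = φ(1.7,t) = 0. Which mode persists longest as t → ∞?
Eigenvalues: λₙ = n²π²/1.7² - 12.4.
First three modes:
  n=1: λ₁ = π²/1.7² - 12.4 ≈ -8.985
  n=2: λ₂ = 4π²/1.7² - 12.4 ≈ 1.26
  n=3: λ₃ = 9π²/1.7² - 12.4 ≈ 18.336
Since π²/1.7² ≈ 3.415 < 12.4, λ₁ < 0.
The n=1 mode grows fastest (−λₙ is largest for n=1) → dominates.
Asymptotic: φ ~ c₁ sin(πx/1.7) e^{8.985t} (exponential growth at rate −λ₁ ≈ 8.985).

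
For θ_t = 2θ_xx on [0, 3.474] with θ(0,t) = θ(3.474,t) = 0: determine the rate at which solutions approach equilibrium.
Eigenvalues: λₙ = 2n²π²/3.474².
First three modes:
  n=1: λ₁ = 2π²/3.474² ≈ 1.636
  n=2: λ₂ = 8π²/3.474² ≈ 6.542 (4× faster decay)
  n=3: λ₃ = 18π²/3.474² ≈ 14.72 (9× faster decay)
As t → ∞, higher modes decay exponentially faster. The n=1 mode dominates: θ ~ c₁ sin(πx/3.474) e^{-λ₁t}.
Decay rate: λ₁ = 2π²/3.474² ≈ 1.636.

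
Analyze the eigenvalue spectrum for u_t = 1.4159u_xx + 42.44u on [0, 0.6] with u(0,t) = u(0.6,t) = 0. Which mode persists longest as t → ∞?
Eigenvalues: λₙ = 1.4159n²π²/0.6² - 42.44.
First three modes:
  n=1: λ₁ = 1.4159π²/0.6² - 42.44 ≈ -3.622
  n=2: λ₂ = 5.6636π²/0.6² - 42.44 ≈ 112.831
  n=3: λ₃ = 12.7431π²/0.6² - 42.44 ≈ 306.919
Since 1.4159π²/0.6² ≈ 38.818 < 42.44, λ₁ < 0.
The n=1 mode grows fastest (−λₙ is largest for n=1) → dominates.
Asymptotic: u ~ c₁ sin(πx/0.6) e^{3.622t} (exponential growth at rate −λ₁ ≈ 3.622).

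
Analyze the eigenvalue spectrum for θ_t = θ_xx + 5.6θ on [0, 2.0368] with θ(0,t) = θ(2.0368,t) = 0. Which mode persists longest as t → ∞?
Eigenvalues: λₙ = n²π²/2.0368² - 5.6.
First three modes:
  n=1: λ₁ = π²/2.0368² - 5.6 ≈ -3.221
  n=2: λ₂ = 4π²/2.0368² - 5.6 ≈ 3.916
  n=3: λ₃ = 9π²/2.0368² - 5.6 ≈ 15.811
Since π²/2.0368² ≈ 2.379 < 5.6, λ₁ < 0.
The n=1 mode grows fastest (−λₙ is largest for n=1) → dominates.
Asymptotic: θ ~ c₁ sin(πx/2.0368) e^{3.221t} (exponential growth at rate −λ₁ ≈ 3.221).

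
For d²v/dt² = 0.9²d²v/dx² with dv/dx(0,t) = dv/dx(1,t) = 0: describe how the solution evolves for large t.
v oscillates about a mean that drifts linearly in t (generically unbounded; no decay). There is no damping, so the nonconstant modes persist as standing waves (energy conserved, no decay). But with Neumann conditions at both ends the constant mode has eigenvalue 0: the spatial mean M(t) of v satisfies M'' = 0, so M(t) = M(0) + M'(0)·t. Unless the initial velocity has zero mean (∫v_t(x,0)dx = 0), the solution grows linearly in t (unbounded, though not exponentially); if it does have zero mean, the solution stays bounded and simply oscillates.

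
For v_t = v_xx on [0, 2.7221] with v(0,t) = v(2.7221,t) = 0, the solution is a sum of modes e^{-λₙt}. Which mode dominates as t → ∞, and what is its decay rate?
Eigenvalues: λₙ = n²π²/2.7221².
First three modes:
  n=1: λ₁ = π²/2.7221² ≈ 1.332
  n=2: λ₂ = 4π²/2.7221² ≈ 5.328 (4× faster decay)
  n=3: λ₃ = 9π²/2.7221² ≈ 11.988 (9× faster decay)
As t → ∞, higher modes decay exponentially faster. The n=1 mode dominates: v ~ c₁ sin(πx/2.7221) e^{-λ₁t}.
Decay rate: λ₁ = π²/2.7221² ≈ 1.332.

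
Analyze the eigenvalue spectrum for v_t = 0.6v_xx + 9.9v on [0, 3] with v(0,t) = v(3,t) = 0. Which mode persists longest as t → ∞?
Eigenvalues: λₙ = 0.6n²π²/3² - 9.9.
First three modes:
  n=1: λ₁ = 0.6π²/3² - 9.9 ≈ -9.242
  n=2: λ₂ = 2.4π²/3² - 9.9 ≈ -7.268
  n=3: λ₃ = 5.4π²/3² - 9.9 ≈ -3.978
Since 0.6π²/3² ≈ 0.658 < 9.9, λ₁ < 0.
The n=1 mode grows fastest (−λₙ is largest for n=1) → dominates.
Asymptotic: v ~ c₁ sin(πx/3) e^{9.242t} (exponential growth at rate −λ₁ ≈ 9.242).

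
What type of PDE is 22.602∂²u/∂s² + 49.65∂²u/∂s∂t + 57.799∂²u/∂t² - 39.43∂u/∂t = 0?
With A = 22.602, B = 49.65, C = 57.799, the discriminant is -2760.369492. This is an elliptic PDE.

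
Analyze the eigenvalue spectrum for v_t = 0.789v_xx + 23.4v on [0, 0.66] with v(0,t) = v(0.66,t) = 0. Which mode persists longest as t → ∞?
Eigenvalues: λₙ = 0.789n²π²/0.66² - 23.4.
First three modes:
  n=1: λ₁ = 0.789π²/0.66² - 23.4 ≈ -5.523
  n=2: λ₂ = 3.156π²/0.66² - 23.4 ≈ 48.107
  n=3: λ₃ = 7.101π²/0.66² - 23.4 ≈ 137.491
Since 0.789π²/0.66² ≈ 17.877 < 23.4, λ₁ < 0.
The n=1 mode grows fastest (−λₙ is largest for n=1) → dominates.
Asymptotic: v ~ c₁ sin(πx/0.66) e^{5.523t} (exponential growth at rate −λ₁ ≈ 5.523).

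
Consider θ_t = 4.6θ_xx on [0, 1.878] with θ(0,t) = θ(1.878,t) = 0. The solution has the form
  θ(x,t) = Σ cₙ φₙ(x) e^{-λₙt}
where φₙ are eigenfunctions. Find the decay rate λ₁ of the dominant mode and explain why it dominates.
Eigenvalues: λₙ = 4.6n²π²/1.878².
First three modes:
  n=1: λ₁ = 4.6π²/1.878² ≈ 12.873
  n=2: λ₂ = 18.4π²/1.878² ≈ 51.49 (4× faster decay)
  n=3: λ₃ = 41.4π²/1.878² ≈ 115.853 (9× faster decay)
As t → ∞, higher modes decay exponentially faster. The n=1 mode dominates: θ ~ c₁ sin(πx/1.878) e^{-λ₁t}.
Decay rate: λ₁ = 4.6π²/1.878² ≈ 12.873.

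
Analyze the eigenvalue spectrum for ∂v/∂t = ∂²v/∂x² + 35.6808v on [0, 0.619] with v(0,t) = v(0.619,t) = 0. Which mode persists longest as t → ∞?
Eigenvalues: λₙ = n²π²/0.619² - 35.6808.
First three modes:
  n=1: λ₁ = π²/0.619² - 35.6808 ≈ -9.922
  n=2: λ₂ = 4π²/0.619² - 35.6808 ≈ 67.353
  n=3: λ₃ = 9π²/0.619² - 35.6808 ≈ 196.145
Since π²/0.619² ≈ 25.758 < 35.6808, λ₁ < 0.
The n=1 mode grows fastest (−λₙ is largest for n=1) → dominates.
Asymptotic: v ~ c₁ sin(πx/0.619) e^{9.922t} (exponential growth at rate −λ₁ ≈ 9.922).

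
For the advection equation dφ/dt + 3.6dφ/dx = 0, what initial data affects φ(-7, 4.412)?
A single point: x = -22.8832. The characteristic through (-7, 4.412) is x - 3.6t = const, so x = -7 - 3.6·4.412 = -22.8832.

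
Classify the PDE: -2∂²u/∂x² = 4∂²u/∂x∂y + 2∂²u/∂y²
Rewriting in standard form: -2∂²u/∂x² - 4∂²u/∂x∂y - 2∂²u/∂y² = 0. A = -2, B = -4, C = -2. Discriminant B² - 4AC = 0. Since 0 = 0, parabolic.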